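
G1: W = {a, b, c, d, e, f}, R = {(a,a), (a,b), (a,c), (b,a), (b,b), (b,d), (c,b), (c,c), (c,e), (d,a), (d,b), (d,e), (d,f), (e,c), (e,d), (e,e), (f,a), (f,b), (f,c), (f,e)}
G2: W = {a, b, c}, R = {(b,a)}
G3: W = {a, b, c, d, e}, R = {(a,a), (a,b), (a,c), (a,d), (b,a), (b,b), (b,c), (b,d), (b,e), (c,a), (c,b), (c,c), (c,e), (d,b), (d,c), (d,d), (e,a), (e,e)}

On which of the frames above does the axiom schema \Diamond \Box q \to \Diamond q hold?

G1, G3

Frame correspondent (Sahlqvist): \forall x \forall y (xRy \to \exists w (yRw \wedge xRw)) — i.e. a generalized confluence (Geach) condition.
G1: condition met.
G2: fails — bRa but no w with aRw and bRw.
G3: condition met.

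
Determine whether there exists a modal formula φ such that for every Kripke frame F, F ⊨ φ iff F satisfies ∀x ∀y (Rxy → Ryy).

Yes: it is shift-reflexivity, defined by the T□ schema □(□q → q).

Definable; □(□q → q) defines it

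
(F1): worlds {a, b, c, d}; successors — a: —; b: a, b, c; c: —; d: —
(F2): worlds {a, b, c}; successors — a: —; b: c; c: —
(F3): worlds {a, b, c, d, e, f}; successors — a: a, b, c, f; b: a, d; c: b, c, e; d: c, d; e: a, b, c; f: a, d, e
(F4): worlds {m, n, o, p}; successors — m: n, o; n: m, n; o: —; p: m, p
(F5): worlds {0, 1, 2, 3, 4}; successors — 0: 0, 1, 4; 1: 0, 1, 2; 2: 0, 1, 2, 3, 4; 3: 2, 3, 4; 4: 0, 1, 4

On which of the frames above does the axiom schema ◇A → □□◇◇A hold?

This is the axiom for a generalized confluence (Geach) condition; its first-order frame correspondent is ∀x ∀y ∀z ((xRy ∧ xR²z) → ∃w (y = w ∧ zR²w)).
(F1): fails — bRa, bR²a but no w with a=w and aR²w.
(F2): holds.
(F3): fails — aRa, aR²d but no w with a=w and dR²w.
(F4): fails — mRo, mR²m but no w with o=w and mR²w.
(F5): fails — 2R3, 2R²0 but no w with 3=w and 0R²w.

(F2)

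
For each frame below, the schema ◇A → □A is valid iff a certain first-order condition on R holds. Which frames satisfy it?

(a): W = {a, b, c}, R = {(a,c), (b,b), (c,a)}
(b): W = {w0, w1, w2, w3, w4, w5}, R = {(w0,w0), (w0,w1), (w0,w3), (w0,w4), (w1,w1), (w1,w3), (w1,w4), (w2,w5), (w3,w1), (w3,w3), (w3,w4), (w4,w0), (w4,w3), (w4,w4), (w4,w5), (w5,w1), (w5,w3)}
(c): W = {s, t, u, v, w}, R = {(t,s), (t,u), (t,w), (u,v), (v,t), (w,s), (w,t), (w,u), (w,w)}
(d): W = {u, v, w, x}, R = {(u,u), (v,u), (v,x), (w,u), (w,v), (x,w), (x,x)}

(a)

Frame correspondent (Sahlqvist): ∀x ∀y ∀z (Rxy ∧ Rxz → y = z) — i.e. partial functionality.
(a): ✓.
(b): fails — w0 sees both w0 and w1.
(c): fails — t sees both s and u.
(d): fails — v sees both u and x.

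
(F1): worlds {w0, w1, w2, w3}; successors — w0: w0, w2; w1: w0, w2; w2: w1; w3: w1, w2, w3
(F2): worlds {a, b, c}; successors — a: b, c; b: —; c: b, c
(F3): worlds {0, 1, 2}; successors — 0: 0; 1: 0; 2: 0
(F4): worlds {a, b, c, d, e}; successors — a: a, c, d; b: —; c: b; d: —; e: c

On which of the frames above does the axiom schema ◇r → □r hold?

This is the axiom for partial functionality; its first-order frame correspondent is ∀x ∀y ∀z (Rxy ∧ Rxz → y = z).
(F1): fails — w0 sees both w0 and w2.
(F2): fails — a sees both b and c.
(F3): satisfies the condition.
(F4): fails — a sees both a and c.

(F3)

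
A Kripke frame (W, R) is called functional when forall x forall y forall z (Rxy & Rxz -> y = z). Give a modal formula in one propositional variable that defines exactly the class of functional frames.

◇ψ → □ψ

This is partial functionality; the standard corresponding axiom is CD: ◇ψ → □ψ.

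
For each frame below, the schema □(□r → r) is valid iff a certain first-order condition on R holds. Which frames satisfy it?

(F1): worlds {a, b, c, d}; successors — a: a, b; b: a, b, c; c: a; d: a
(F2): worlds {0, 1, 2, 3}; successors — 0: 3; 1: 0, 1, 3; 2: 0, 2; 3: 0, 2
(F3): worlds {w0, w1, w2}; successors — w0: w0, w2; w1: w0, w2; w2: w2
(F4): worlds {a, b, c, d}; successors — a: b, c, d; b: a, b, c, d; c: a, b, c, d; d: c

(F3)

This is the axiom for shift-reflexivity; its first-order frame correspondent is ∀x ∀y (Rxy → Ryy).
(F1): fails — Rbc but not Rcc.
(F2): fails — R10 but not R00.
(F3): satisfies the condition.
(F4): fails — Rcd but not Rdd.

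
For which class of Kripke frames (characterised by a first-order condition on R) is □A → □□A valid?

Suppose □A→□□A is valid. Take Rxy, Ryz and set V(A)={w : Rxw}. Then □A at x, so □□A at x, so □A at y, so A at z, i.e. Rxz.
The converse is a direct semantic check.
So the correspondent is transitivity.

transitivity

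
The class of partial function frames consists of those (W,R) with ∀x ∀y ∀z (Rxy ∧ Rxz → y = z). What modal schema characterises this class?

◇s → □s

The condition is partial functionality. The CD schema ◇s → □s defines it.
Suppose ◇s→□s is valid. Take Rxy, Rxz and set V(s)={y}. Then ◇s at x, so □s at x, so s at z, i.e. z=y.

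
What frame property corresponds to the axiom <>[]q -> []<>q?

Convergence

Suppose ◇□q→□◇q is valid. Take Rxy, Rxz and set V(q)={w : Ryw}. Then □q at y so ◇□q at x, so □◇q at x, so ◇q at z, giving w with Rzw and Ryw.
Conversely, on a frame with convergence the schema holds at every world under every valuation.
So the correspondent is convergence.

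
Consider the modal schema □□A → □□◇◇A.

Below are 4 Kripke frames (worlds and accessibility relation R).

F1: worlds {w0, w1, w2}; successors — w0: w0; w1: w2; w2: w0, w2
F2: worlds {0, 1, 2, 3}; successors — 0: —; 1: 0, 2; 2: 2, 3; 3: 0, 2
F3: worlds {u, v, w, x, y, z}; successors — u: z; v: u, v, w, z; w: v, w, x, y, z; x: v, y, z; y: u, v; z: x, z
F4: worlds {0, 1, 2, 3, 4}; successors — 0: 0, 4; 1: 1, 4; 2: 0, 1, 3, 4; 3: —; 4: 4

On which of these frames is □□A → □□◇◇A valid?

The schema corresponds to a generalized confluence (Geach) condition: ∀x ∀z (xR²z → ∃w (xR²w ∧ zR²w)).
F1: holds.
F2: fails — 2R²0 but no w with 2R²w and 0R²w.
F3: holds.
F4: holds.

F1, F3, F4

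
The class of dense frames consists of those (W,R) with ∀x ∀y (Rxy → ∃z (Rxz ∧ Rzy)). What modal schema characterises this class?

The condition is density. The C4 schema □□ψ → □ψ defines it.
Suppose □□ψ→□ψ is valid. Take Rxy and set V(ψ)={w : xR²w}. Then □□ψ at x, so □ψ at x, so ψ at y, i.e. ∃z(Rxz∧Rzy).

□□ψ → □ψ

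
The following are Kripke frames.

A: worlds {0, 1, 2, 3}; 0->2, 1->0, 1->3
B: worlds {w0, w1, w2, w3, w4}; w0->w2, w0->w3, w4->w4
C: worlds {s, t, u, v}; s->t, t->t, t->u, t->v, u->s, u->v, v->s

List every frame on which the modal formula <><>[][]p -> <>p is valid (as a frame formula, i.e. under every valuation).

This is the axiom for a generalized confluence (Geach) condition; its first-order frame correspondent is forall x forall y (x R^2 y -> exists w (y R^2 w & xRw)).
A: fails — 1R²2 but no w with 2R²w and 1Rw.
B: condition met.
C: condition met.
Valid on: B, C.

B, C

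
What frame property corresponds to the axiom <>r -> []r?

Suppose ◇r→□r is valid. Take Rxy, Rxz and set V(r)={y}. Then ◇r at x, so □r at x, so r at z, i.e. z=y.
Conversely, any frame satisfying forall x forall y forall z (Rxy & Rxz -> y = z) validates the schema.
So the correspondent is partial functionality.

partial functionality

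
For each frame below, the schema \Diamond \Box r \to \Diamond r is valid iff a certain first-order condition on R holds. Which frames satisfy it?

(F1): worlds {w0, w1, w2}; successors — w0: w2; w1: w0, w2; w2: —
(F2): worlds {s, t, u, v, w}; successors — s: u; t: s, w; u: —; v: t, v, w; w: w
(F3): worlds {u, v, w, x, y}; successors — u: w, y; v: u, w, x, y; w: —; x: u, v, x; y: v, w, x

This is the axiom for a generalized confluence (Geach) condition; its first-order frame correspondent is \forall x \forall y (xRy \to \exists w (yRw \wedge xRw)).
(F1): fails — w0Rw2 but no w with w2Rw and w0Rw.
(F2): fails — sRu but no w* with uRw* and sRw*.
(F3): fails — uRw but no t with wRt and uRt.
Valid on no frame.

none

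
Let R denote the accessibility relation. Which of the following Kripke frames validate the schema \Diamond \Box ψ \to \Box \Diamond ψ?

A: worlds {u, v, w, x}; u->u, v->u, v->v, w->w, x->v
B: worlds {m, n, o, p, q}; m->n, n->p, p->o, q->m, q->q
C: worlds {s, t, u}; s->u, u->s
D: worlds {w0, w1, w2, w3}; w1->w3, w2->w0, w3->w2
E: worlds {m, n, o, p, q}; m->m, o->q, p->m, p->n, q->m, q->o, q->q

A, C

Frame correspondent (Sahlqvist): \forall x \forall y \forall z (Rxy \wedge Rxz \to \exists w (Ryw \wedge Rzw)) — i.e. convergence.
A: condition met.
B: fails — Rpo and Rpo but o and o have no common successor.
C: condition met.
D: fails — Rw2w0 and Rw2w0 but w0 and w0 have no common successor.
E: fails — Rpn and Rpn but n and n have no common successor.
Valid on: A, C.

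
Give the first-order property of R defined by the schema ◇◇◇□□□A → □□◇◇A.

∀x ∀y ∀z ((xR³y ∧ xR²z) → ∃w (yR³w ∧ zR²w))

This is a Sahlqvist (Geach-type) schema ◇^3□^3A → □^2◇^2A.
Minimal-valuation argument: fix x; take any y with xR^3y and any z with xR^2z. Set V(A) to the set of worlds R-reachable from y in exactly 3 steps. Then □^3A holds at y, so the antecedent holds at x; validity forces ◇^2A at z, giving a w with zR^2w and yR^3w.
First-order correspondent: ∀x ∀y ∀z ((xR³y ∧ xR²z) → ∃w (yR³w ∧ zR²w)).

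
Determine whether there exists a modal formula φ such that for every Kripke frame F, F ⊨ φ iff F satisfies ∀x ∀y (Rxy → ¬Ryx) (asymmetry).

Not definable by any modal formula

Modal frame validity is preserved under surjective bounded morphisms.
The 5-cycle (worlds a,b,c,d,e with a→b→c→d→e→a) is asymmetric. Mapping every world to a single reflexive point • is a surjective bounded morphism, and the reflexive point is not asymmetric (R•• but asymmetry requires ¬R••).
So no modal formula (or set of formulas) defines exactly the asymmetric frames.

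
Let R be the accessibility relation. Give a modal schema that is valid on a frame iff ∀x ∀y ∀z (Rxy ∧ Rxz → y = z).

◇r → □r

This is partial functionality; the standard corresponding axiom is CD: ◇r → □r.
Suppose ◇r→□r is valid. Take Rxy, Rxz and set V(r)={y}. Then ◇r at x, so □r at x, so r at z, i.e. z=y.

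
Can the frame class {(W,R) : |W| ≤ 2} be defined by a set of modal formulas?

No — not modally definable

Modal frame validity is preserved under disjoint unions.
Any modal formula valid on each of 3 disjoint one-world frames is valid on their disjoint union (validity is preserved under disjoint unions). Each one-world frame has |W|=1≤2, but the union has |W|=3.
So no modal formula (or set of formulas) defines exactly the |W|≤2 frames.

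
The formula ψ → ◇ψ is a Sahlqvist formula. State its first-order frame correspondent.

Reflexivity

This is frame-equivalent to □ψ → ψ (substitute ¬ψ for ψ and contrapose).
Suppose □ψ→ψ is valid. At any x set V(ψ)={w : Rxw}. Then □ψ holds at x, so ψ holds at x, i.e. Rxx.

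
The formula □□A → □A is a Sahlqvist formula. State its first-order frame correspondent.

Density

Suppose □□A→□A is valid. Take Rxy and set V(A)={w : xR²w}. Then □□A at x, so □A at x, so A at y, i.e. ∃z(Rxz∧Rzy).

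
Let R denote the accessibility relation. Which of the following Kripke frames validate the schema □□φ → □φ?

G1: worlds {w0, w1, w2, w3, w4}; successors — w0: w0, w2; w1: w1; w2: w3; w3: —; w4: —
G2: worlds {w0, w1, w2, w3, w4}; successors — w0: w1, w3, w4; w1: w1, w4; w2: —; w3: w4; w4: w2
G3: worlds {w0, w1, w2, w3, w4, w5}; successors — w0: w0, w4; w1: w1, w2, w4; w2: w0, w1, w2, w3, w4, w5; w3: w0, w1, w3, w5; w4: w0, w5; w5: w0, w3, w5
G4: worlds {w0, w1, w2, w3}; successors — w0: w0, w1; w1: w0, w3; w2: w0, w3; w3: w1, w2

This is the axiom for density; its first-order frame correspondent is ∀x ∀y (Rxy → ∃z (Rxz ∧ Rzy)).
G1: fails — Rw2w3 but no z with Rw2z and Rzw3.
G2: fails — Rw4w2 but no z with Rw4z and Rzw2.
G3: ✓.
G4: fails — Rw3w1 but no z with Rw3z and Rzw1.
Valid on: G3.

G3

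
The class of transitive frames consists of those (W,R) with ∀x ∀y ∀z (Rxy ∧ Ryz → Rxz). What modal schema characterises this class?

A defining formula is □r → □□r (the 4 axiom).

□r → □□r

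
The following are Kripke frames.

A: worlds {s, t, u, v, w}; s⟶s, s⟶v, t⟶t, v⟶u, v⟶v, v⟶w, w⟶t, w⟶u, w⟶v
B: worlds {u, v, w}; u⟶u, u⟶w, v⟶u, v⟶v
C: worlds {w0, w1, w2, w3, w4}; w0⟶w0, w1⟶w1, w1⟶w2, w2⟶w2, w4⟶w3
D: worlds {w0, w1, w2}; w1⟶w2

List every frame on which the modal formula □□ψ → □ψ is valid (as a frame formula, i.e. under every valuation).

A, B

This is the axiom for density; its first-order frame correspondent is ∀x ∀y (Rxy → ∃z (Rxz ∧ Rzy)).
A: condition met.
B: condition met.
C: fails — Rw4w3 but no z with Rw4z and Rzw3.
D: fails — Rw1w2 but no z with Rw1z and Rzw2.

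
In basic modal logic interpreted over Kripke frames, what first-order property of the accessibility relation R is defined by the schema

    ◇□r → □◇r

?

convergence: ∀x ∀y ∀z (Rxy ∧ Rxz → ∃w (Ryw ∧ Rzw))

Suppose ◇□r→□◇r is valid. Take Rxy, Rxz and set V(r)={w : Ryw}. Then □r at y so ◇□r at x, so □◇r at x, so ◇r at z, giving w with Rzw and Ryw.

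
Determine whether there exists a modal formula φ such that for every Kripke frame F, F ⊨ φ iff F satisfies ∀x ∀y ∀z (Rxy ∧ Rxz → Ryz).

Definable; ◇q → □◇q defines it

The condition is the Euclidean property. A defining modal formula is ◇q → □◇q.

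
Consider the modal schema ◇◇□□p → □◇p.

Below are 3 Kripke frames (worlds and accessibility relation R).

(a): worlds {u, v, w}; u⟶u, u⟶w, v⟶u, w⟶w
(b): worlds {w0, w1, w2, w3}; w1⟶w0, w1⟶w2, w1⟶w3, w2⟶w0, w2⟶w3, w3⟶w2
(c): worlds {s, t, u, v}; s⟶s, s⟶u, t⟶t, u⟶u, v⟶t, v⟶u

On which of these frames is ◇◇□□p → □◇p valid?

Frame correspondent (Sahlqvist): ∀x ∀y ∀z ((xR²y ∧ xRz) → ∃w (yR²w ∧ zRw)) — i.e. a generalized confluence (Geach) condition.
(a): ✓.
(b): fails — w1R²w0, w1Rw0 but no w with w0R²w and w0Rw.
(c): fails — vR²t, vRu but no w with tR²w and uRw.
Valid on: (a).

(a)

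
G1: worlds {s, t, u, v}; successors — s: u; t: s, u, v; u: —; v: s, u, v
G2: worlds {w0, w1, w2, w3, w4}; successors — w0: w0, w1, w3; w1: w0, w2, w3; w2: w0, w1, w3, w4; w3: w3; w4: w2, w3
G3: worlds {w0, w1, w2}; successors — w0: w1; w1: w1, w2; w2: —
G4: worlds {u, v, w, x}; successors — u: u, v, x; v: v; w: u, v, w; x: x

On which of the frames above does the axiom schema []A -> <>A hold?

Frame correspondent (Sahlqvist): forall x exists y Rxy — i.e. seriality.
G1: fails — world u has no successor.
G2: satisfies the condition.
G3: fails — world w2 has no successor.
G4: satisfies the condition.
Valid on: G2, G4.

G2, G4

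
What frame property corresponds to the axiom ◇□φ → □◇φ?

This is the .2 axiom.
Its frame correspondent is convergence — ∀x ∀y ∀z (Rxy ∧ Rxz → ∃w (Ryw ∧ Rzw)).

Convergence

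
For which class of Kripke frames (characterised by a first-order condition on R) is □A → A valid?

Reflexivity

This schema is the T axiom.
Its frame correspondent is reflexivity — ∀x Rxx.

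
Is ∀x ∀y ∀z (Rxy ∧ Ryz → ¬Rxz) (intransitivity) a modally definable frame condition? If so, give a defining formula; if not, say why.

Any modally definable frame class is closed under surjective bounded morphisms.
The 3-cycle (worlds w0,w1,w2 with w0→w1→w2→w0) is intransitive. Mapping every world to a single reflexive point • is a surjective bounded morphism; the reflexive point is not intransitive (R••∧R•• but R••).
So the class is not modally definable.

Not modally definable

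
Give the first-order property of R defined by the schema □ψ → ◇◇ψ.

∀x ∃w (xRw ∧ xR²w)

This is a Sahlqvist (Geach-type) schema ◇^0□^1ψ → □^0◇^2ψ.
Minimal-valuation argument: fix x; take any y with xR^0y and any z with xR^0z. Set V(ψ) to the set of worlds R-reachable from y in exactly 1 step. Then □^1ψ holds at y, so the antecedent holds at x; validity forces ◇^2ψ at z, giving a w with zR^2w and yR^1w.
First-order correspondent: ∀x ∃w (xRw ∧ xR²w).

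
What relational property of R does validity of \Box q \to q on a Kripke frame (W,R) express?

Reflexivity

This is the T axiom.
It corresponds to reflexivity: \forall x Rxx.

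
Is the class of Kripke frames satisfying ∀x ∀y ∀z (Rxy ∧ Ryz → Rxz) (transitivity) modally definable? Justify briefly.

Yes, by □q → □□q

The condition is transitivity. A defining modal formula is □q → □□q.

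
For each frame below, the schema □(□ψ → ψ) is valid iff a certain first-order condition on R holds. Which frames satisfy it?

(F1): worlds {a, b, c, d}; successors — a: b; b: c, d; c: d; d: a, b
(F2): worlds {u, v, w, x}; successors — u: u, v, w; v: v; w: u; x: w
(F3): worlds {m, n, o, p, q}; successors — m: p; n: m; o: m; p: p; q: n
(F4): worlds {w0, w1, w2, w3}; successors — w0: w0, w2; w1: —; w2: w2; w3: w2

The schema corresponds to shift-reflexivity: ∀x ∀y (Rxy → Ryy).
(F1): fails — Rbc but not Rcc.
(F2): fails — Rxw but not Rww.
(F3): fails — Rom but not Rmm.
(F4): condition met.

(F4)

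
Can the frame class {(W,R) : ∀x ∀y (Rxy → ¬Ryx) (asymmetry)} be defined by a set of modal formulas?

Any modally definable frame class is closed under surjective bounded morphisms.
The 4-cycle (worlds w0,w1,w2,w3 with w0→w1→w2→w3→w0) is asymmetric. Mapping every world to a single reflexive point • is a surjective bounded morphism, and the reflexive point is not asymmetric (R•• but asymmetry requires ¬R••).
So no modal formula (or set of formulas) defines exactly the asymmetric frames.

Not modally definable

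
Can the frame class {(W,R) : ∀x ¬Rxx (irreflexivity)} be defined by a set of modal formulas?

No — not modally definable

If a class were modally definable it would be closed under surjective bounded morphisms (Goldblatt–Thomason).
The 3-cycle (worlds a,b,c with a→b→c→a) is irreflexive, and the map sending every world to a single reflexive point • is a surjective bounded morphism (forth: every edge maps to (•,•); back: every world has a successor). So any modal formula valid on the 3-cycle is also valid on the reflexive point, which is not irreflexive.
So no modal formula (or set of formulas) defines exactly the irreflexive frames.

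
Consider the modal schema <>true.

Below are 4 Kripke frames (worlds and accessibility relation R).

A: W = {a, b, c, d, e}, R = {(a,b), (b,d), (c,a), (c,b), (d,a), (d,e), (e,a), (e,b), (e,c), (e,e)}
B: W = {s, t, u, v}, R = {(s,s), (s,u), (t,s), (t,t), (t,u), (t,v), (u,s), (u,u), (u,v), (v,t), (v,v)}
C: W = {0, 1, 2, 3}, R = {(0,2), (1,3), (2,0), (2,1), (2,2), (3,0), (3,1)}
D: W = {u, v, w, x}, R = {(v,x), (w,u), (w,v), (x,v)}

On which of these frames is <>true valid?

This is the axiom for seriality; its first-order frame correspondent is forall x exists y Rxy.
A: satisfies the condition.
B: satisfies the condition.
C: satisfies the condition.
D: fails — world u has no successor.

A, B, C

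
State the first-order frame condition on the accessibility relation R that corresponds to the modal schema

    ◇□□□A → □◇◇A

This is a Sahlqvist (Geach-type) schema ◇^1□^3A → □^1◇^2A.
Minimal-valuation argument: fix x; take any y with xR^1y and any z with xR^1z. Set V(A) to the set of worlds R-reachable from y in exactly 3 steps. Then □^3A holds at y, so the antecedent holds at x; validity forces ◇^2A at z, giving a w with zR^2w and yR^3w.
First-order correspondent: ∀x ∀y ∀z ((xRy ∧ xRz) → ∃w (yR³w ∧ zR²w)).

∀x ∀y ∀z ((xRy ∧ xRz) → ∃w (yR³w ∧ zR²w))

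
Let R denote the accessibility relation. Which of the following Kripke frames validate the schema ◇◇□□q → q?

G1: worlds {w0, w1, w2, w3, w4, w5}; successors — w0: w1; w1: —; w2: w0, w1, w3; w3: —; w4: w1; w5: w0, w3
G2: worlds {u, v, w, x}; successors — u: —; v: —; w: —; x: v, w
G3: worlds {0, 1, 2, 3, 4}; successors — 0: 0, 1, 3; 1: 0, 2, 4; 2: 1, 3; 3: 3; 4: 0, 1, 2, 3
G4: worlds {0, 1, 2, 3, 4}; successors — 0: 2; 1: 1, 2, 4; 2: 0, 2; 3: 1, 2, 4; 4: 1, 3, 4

G2

This is the axiom for a generalized confluence (Geach) condition; its first-order frame correspondent is ∀x ∀y (xR²y → ∃w (yR²w ∧ x = w)).
G1: fails — w2R²w1 but no w with w1R²w and w2=w.
G2: holds.
G3: fails — 0R²3 but no w with 3R²w and 0=w.
G4: fails — 1R²0 but no w with 0R²w and 1=w.
Valid on: G2.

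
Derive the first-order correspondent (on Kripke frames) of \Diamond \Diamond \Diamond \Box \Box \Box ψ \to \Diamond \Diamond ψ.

This is a Sahlqvist (Geach-type) schema ◇^3□^3ψ → □^0◇^2ψ.
Minimal-valuation argument: fix x; take any y with xR^3y and any z with xR^0z. Set V(ψ) to the set of worlds R-reachable from y in exactly 3 steps. Then □^3ψ holds at y, so the antecedent holds at x; validity forces ◇^2ψ at z, giving a w with zR^2w and yR^3w.
First-order correspondent: \forall x \forall y (x R^3 y \to \exists w (y R^3 w \wedge x R^2 w)).

\forall x \forall y (x R^3 y \to \exists w (y R^3 w \wedge x R^2 w))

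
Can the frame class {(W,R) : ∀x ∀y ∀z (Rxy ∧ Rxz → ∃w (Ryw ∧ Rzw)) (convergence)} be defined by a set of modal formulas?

This is a Sahlqvist condition; the .2 axiom ◇□r → □◇r defines it.
Suppose ◇□r→□◇r is valid. Take Rxy, Rxz and set V(r)={w : Ryw}. Then □r at y so ◇□r at x, so □◇r at x, so ◇r at z, giving w with Rzw and Ryw.

Definable; ◇□r → □◇r defines it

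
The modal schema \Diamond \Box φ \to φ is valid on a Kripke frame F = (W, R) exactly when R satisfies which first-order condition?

Symmetry

Replacing φ by ¬φ and contraposing gives the equivalent schema φ → □◇φ.
Suppose φ→□◇φ is valid. Take Rxy and set V(φ)={x}. Then φ at x, so □◇φ at x, so ◇φ at y, so some z with Ryz has φ; z=x, i.e. Ryx.
Conversely, any frame satisfying \forall x \forall y (Rxy \to Ryx) validates the schema.
So the correspondent is symmetry.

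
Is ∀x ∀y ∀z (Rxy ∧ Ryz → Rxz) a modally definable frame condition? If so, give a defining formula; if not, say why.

Yes — defined by □p → □□p

Yes: it is transitivity, defined by the 4 schema □p → □□p.
Suppose □p→□□p is valid. Take Rxy, Ryz and set V(p)={w : Rxw}. Then □p at x, so □□p at x, so □p at y, so p at z, i.e. Rxz.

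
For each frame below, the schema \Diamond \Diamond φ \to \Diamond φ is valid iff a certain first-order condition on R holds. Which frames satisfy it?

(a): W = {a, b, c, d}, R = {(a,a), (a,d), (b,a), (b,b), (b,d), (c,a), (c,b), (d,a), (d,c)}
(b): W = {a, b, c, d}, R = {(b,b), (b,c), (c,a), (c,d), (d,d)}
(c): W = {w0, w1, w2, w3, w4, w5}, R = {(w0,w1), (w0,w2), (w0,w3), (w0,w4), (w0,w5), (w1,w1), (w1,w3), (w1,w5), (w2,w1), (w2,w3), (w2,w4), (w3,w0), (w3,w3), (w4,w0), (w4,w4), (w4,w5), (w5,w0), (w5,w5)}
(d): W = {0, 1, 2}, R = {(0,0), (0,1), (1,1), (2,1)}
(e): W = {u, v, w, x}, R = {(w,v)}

(d), (e)

The schema corresponds to transitivity: \forall x \forall y \forall z (Rxy \wedge Ryz \to Rxz).
(a): fails — Rdc and Rcb but not Rdb.
(b): fails — Rbc and Rcd but not Rbd.
(c): fails — Rw1w5 and Rw5w0 but not Rw1w0.
(d): holds.
(e): holds.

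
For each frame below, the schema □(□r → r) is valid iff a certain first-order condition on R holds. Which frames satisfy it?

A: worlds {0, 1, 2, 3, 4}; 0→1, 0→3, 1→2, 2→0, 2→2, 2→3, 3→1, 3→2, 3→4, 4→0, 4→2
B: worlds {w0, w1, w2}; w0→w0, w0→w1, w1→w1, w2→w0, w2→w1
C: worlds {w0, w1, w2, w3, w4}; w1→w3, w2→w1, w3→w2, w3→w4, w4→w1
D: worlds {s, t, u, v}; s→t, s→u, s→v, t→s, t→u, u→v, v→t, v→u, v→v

This is the axiom for shift-reflexivity; its first-order frame correspondent is ∀x ∀y (Rxy → Ryy).
A: fails — R34 but not R44.
B: condition met.
C: fails — Rw3w2 but not Rw2w2.
D: fails — Rvt but not Rtt.
Valid on: B.

B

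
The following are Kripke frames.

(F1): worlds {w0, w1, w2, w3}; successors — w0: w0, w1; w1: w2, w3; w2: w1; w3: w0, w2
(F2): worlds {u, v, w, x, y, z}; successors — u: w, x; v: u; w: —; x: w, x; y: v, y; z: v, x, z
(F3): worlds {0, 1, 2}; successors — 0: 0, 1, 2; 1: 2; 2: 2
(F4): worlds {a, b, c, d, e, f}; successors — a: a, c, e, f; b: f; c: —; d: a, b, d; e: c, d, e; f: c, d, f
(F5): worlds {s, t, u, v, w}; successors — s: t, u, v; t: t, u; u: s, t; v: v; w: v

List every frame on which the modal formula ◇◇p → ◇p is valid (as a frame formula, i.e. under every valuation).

The schema corresponds to transitivity: ∀x ∀y ∀z (Rxy ∧ Ryz → Rxz).
(F1): fails — Rw1w2 and Rw2w1 but not Rw1w1.
(F2): fails — Rzx and Rxw but not Rzw.
(F3): condition met.
(F4): fails — Rbf and Rfc but not Rbc.
(F5): fails — Rut and Rtu but not Ruu.
Valid on: (F3).

(F3)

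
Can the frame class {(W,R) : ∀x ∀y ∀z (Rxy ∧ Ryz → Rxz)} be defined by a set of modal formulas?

Definable; □p → □□p defines it

This is a Sahlqvist condition; the 4 axiom □p → □□p defines it.
Suppose □p→□□p is valid. Take Rxy, Ryz and set V(p)={w : Rxw}. Then □p at x, so □□p at x, so □p at y, so p at z, i.e. Rxz.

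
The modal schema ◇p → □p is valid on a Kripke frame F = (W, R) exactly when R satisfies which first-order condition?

partial functionality

Suppose ◇p→□p is valid. Take Rxy, Rxz and set V(p)={y}. Then ◇p at x, so □p at x, so p at z, i.e. z=y.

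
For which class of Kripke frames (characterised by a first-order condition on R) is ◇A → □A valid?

Suppose ◇A→□A is valid. Take Rxy, Rxz and set V(A)={y}. Then ◇A at x, so □A at x, so A at z, i.e. z=y.

Partial functionality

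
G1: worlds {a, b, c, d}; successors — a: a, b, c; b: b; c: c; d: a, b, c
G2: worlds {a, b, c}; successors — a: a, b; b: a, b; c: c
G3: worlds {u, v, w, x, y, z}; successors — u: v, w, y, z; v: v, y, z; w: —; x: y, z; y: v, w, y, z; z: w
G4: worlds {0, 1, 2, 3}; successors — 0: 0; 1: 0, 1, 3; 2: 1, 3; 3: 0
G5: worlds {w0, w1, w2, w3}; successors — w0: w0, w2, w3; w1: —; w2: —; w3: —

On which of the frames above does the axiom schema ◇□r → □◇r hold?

Frame correspondent (Sahlqvist): ∀x ∀y ∀z (Rxy ∧ Rxz → ∃w (Ryw ∧ Rzw)) — i.e. convergence.
G1: fails — Rab and Rac but b and c have no common successor.
G2: holds.
G3: fails — Ruv and Ruz but v and z have no common successor.
G4: holds.
G5: fails — Rw0w2 and Rw0w2 but w2 and w2 have no common successor.
Valid on: G2, G4.

G2, G4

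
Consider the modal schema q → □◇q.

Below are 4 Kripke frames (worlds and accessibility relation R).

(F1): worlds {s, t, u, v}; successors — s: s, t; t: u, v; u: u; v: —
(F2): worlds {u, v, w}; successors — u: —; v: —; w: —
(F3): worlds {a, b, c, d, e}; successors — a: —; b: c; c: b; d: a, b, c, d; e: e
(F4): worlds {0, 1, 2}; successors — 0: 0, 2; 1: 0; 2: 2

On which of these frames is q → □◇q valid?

This is the axiom for symmetry; its first-order frame correspondent is ∀x ∀y (Rxy → Ryx).
(F1): fails — Rtv but not Rvt.
(F2): condition met.
(F3): fails — Rdc but not Rcd.
(F4): fails — R10 but not R01.
Valid on: (F2).

(F2)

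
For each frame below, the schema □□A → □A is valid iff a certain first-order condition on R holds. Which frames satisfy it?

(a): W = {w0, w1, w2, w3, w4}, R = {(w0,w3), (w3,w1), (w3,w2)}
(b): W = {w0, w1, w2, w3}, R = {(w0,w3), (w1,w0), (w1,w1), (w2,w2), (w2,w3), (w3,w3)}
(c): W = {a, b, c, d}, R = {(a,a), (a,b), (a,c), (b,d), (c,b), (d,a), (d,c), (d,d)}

(b)

Frame correspondent (Sahlqvist): ∀x ∀y (Rxy → ∃z (Rxz ∧ Rzy)) — i.e. density.
(a): fails — Rw3w1 but no z with Rw3z and Rzw1.
(b): condition met.
(c): fails — Rcb but no z with Rcz and Rzb.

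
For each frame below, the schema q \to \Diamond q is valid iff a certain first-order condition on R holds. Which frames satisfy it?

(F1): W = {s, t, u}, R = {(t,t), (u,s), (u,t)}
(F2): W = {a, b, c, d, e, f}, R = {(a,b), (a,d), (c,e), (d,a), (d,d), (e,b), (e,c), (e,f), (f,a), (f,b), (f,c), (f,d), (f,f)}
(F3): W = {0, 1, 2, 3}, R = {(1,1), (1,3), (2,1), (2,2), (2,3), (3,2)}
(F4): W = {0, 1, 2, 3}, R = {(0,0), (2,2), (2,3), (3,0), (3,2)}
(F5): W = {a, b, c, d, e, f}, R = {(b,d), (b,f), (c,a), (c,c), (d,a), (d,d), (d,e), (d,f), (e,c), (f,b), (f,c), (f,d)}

Frame correspondent (Sahlqvist): \forall x Rxx — i.e. reflexivity.
(F1): fails — world s does not see itself.
(F2): fails — world a does not see itself.
(F3): fails — world 0 does not see itself.
(F4): fails — world 1 does not see itself.
(F5): fails — world a does not see itself.
Valid on no frame.

none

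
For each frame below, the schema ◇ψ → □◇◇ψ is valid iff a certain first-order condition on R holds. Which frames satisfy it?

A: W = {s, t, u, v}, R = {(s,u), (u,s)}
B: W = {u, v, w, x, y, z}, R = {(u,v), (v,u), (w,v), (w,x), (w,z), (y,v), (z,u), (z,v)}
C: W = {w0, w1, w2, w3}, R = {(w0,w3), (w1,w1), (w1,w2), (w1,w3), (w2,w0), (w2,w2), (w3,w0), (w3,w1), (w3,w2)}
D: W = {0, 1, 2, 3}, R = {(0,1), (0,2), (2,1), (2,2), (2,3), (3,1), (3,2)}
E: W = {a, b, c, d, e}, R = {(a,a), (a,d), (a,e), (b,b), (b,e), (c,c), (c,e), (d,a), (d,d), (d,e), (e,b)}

A

Frame correspondent (Sahlqvist): ∀x ∀y ∀z ((xRy ∧ xRz) → ∃w (y = w ∧ zR²w)) — i.e. a generalized confluence (Geach) condition.
A: ✓.
B: fails — wRv, wRx but no t with v=t and xR²t.
C: fails — w1Rw1, w1Rw2 but no w with w1=w and w2R²w.
D: fails — 0R1, 0R1 but no w with 1=w and 1R²w.
E: fails — aRa, aRe but no w with a=w and eR²w.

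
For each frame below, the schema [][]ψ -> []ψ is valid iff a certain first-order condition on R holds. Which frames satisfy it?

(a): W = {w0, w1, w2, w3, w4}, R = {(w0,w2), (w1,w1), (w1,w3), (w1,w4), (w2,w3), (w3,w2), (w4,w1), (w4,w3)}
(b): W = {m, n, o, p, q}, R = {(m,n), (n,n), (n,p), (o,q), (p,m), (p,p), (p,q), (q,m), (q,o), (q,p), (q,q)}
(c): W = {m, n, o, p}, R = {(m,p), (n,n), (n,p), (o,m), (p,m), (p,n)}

This is the axiom for density; its first-order frame correspondent is forall x forall y (Rxy -> exists z (Rxz & Rzy)).
(a): fails — Rw3w2 but no z with Rw3z and Rzw2.
(b): holds.
(c): fails — Rom but no z with Roz and Rzm.

(b)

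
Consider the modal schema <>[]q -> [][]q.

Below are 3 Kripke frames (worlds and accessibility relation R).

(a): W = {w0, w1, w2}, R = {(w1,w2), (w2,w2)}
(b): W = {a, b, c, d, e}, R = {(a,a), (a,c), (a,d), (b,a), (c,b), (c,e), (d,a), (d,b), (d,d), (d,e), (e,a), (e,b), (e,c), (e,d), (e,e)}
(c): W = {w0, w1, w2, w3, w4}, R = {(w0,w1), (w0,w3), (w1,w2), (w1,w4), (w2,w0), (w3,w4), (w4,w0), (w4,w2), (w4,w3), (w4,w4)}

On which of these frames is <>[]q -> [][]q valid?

Frame correspondent (Sahlqvist): forall x forall y forall z ((xRy & x R^2 z) -> exists w (yRw & z = w)) — i.e. a generalized confluence (Geach) condition.
(a): satisfies the condition.
(b): fails — aRa, aR²b but no w with aRw and b=w.
(c): fails — w0Rw3, w0R²w2 but no w with w3Rw and w2=w.

(a)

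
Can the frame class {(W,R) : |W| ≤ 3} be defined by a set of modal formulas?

If a class were modally definable it would be closed under disjoint unions (Goldblatt–Thomason).
Any modal formula valid on each of 4 disjoint one-world frames is valid on their disjoint union (validity is preserved under disjoint unions). Each one-world frame has |W|=1≤3, but the union has |W|=4.
Hence having at most 3 worlds is not modally definable.

Not definable by any modal formula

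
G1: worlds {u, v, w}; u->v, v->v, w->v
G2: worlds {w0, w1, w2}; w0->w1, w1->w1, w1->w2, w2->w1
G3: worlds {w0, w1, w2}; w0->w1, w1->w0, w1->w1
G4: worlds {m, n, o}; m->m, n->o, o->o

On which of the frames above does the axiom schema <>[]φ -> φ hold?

Frame correspondent (Sahlqvist): forall x forall y (Rxy -> Ryx) — i.e. symmetry.
G1: fails — Ruv but not Rvu.
G2: fails — Rw0w1 but not Rw1w0.
G3: holds.
G4: fails — Rno but not Ron.
Valid on: G3.

G3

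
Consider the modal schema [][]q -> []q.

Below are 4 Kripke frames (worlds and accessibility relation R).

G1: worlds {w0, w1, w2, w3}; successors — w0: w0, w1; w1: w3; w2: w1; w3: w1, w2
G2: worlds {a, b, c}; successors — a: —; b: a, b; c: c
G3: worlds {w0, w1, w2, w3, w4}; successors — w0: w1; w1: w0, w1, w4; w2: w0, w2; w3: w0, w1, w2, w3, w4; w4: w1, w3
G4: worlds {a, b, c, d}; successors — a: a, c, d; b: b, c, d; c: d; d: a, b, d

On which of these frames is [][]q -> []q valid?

G2, G3, G4

Frame correspondent (Sahlqvist): forall x forall y (Rxy -> exists z (Rxz & Rzy)) — i.e. density.
G1: fails — Rw1w3 but no z with Rw1z and Rzw3.
G2: ✓.
G3: ✓.
G4: ✓.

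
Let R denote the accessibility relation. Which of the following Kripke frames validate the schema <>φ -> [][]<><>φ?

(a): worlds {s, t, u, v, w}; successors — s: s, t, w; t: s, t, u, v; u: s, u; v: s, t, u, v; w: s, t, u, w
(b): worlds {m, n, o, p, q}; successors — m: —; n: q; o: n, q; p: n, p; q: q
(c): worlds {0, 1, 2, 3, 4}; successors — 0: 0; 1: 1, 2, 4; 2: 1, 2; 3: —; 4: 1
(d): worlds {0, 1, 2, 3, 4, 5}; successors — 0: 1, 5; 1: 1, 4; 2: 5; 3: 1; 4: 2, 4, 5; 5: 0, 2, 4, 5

(c)

The schema corresponds to a generalized confluence (Geach) condition: forall x forall y forall z ((xRy & x R^2 z) -> exists w (y = w & z R^2 w)).
(a): fails — tRv, tR²u but no w* with v=w* and uR²w*.
(b): fails — oRn, oR²q but no w with n=w and qR²w.
(c): ✓.
(d): fails — 0R1, 0R²2 but no w with 1=w and 2R²w.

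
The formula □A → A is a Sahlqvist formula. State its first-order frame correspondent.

Suppose □A→A is valid. At any x set V(A)={w : Rxw}. Then □A holds at x, so A holds at x, i.e. Rxx.
Conversely, any frame satisfying ∀x Rxx validates the schema.
Frame condition: ∀x Rxx.

reflexivity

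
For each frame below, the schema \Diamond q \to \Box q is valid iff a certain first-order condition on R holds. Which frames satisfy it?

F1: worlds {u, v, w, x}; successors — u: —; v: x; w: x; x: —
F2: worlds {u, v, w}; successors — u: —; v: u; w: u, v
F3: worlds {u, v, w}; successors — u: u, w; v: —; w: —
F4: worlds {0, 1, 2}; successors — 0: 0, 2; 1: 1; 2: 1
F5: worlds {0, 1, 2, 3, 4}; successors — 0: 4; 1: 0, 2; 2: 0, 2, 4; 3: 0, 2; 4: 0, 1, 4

F1

The schema corresponds to partial functionality: \forall x \forall y \forall z (Rxy \wedge Rxz \to y = z).
F1: condition met.
F2: fails — w sees both u and v.
F3: fails — u sees both u and w.
F4: fails — 0 sees both 0 and 2.
F5: fails — 1 sees both 0 and 2.
Valid on: F1.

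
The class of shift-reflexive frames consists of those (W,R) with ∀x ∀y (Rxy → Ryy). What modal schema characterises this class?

□(□p → p)

A defining formula is □(□p → p) (the T□ axiom).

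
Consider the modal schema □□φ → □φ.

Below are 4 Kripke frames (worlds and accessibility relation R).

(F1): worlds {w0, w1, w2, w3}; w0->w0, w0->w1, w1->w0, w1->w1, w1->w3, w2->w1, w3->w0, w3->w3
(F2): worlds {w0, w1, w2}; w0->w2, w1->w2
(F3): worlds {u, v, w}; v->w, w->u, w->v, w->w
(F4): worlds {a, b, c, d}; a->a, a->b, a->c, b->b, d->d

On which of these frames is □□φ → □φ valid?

The schema corresponds to density: ∀x ∀y (Rxy → ∃z (Rxz ∧ Rzy)).
(F1): condition met.
(F2): fails — Rw1w2 but no z with Rw1z and Rzw2.
(F3): condition met.
(F4): condition met.
Valid on: (F1), (F3), (F4).

(F1), (F3), (F4)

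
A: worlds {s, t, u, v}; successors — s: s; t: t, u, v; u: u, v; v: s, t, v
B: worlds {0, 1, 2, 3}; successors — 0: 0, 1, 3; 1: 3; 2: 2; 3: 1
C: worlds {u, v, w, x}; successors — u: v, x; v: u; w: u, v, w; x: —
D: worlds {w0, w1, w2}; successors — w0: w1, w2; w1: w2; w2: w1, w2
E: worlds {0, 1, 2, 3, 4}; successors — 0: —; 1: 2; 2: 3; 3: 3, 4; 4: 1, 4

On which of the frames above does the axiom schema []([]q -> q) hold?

A

This is the axiom for shift-reflexivity; its first-order frame correspondent is forall x forall y (Rxy -> Ryy).
A: satisfies the condition.
B: fails — R31 but not R11.
C: fails — Ruv but not Rvv.
D: fails — Rw0w1 but not Rw1w1.
E: fails — R12 but not R22.
Valid on: A.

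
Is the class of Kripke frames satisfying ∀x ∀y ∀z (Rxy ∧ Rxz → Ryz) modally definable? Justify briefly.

Definable; ◇q → □◇q defines it

Yes: it is the Euclidean property, defined by the 5 schema ◇q → □◇q.
Suppose ◇q→□◇q is valid. Take Rxy, Rxz and set V(q)={y}. Then ◇q at x, so □◇q at x, so ◇q at z, so some w with Rzw has q; w=y, i.e. Rzy. By symmetry of the argument, Ryz.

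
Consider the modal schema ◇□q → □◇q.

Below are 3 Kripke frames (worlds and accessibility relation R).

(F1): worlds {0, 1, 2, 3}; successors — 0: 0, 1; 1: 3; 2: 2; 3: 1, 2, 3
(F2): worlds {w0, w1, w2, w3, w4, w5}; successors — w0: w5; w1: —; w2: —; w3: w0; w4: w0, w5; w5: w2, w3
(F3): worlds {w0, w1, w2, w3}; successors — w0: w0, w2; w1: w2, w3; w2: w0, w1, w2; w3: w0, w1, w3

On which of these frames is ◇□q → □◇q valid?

(F3)

Frame correspondent (Sahlqvist): ∀x ∀y ∀z (Rxy ∧ Rxz → ∃w (Ryw ∧ Rzw)) — i.e. convergence.
(F1): fails — R00 and R01 but 0 and 1 have no common successor.
(F2): fails — Rw4w5 and Rw4w0 but w5 and w0 have no common successor.
(F3): ✓.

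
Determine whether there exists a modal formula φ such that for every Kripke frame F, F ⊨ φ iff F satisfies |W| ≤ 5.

Modal frame validity is preserved under disjoint unions.
Any modal formula valid on each of 6 disjoint one-world frames is valid on their disjoint union (validity is preserved under disjoint unions). Each one-world frame has |W|=1≤5, but the union has |W|=6.
Hence having at most 5 worlds is not modally definable.

No — not modally definable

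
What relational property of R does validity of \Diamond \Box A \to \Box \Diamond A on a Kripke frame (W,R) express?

Suppose ◇□A→□◇A is valid. Take Rxy, Rxz and set V(A)={w : Ryw}. Then □A at y so ◇□A at x, so □◇A at x, so ◇A at z, giving w with Rzw and Ryw.
Conversely, any frame satisfying \forall x \forall y \forall z (Rxy \wedge Rxz \to \exists w (Ryw \wedge Rzw)) validates the schema.
So the correspondent is convergence.

Convergence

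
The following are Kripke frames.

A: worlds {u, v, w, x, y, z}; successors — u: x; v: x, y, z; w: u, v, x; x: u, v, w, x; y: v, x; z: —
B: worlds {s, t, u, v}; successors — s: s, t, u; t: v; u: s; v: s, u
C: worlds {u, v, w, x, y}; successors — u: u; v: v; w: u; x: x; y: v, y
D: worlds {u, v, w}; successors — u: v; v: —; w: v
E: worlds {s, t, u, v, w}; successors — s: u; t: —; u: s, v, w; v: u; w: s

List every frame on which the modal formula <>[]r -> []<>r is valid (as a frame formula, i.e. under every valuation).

C

This is the axiom for convergence; its first-order frame correspondent is forall x forall y forall z (Rxy & Rxz -> exists w (Ryw & Rzw)).
A: fails — Rvz and Rvz but z and z have no common successor.
B: fails — Rsu and Rst but u and t have no common successor.
C: ✓.
D: fails — Ruv and Ruv but v and v have no common successor.
E: fails — Ruv and Ruw but v and w have no common successor.
Valid on: C.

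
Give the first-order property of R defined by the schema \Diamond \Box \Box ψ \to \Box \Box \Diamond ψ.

\forall x \forall y \forall z ((xRy \wedge x R^2 z) \to \exists w (y R^2 w \wedge zRw))

This is a Sahlqvist (Geach-type) schema ◇^1□^2ψ → □^2◇^1ψ.
Minimal-valuation argument: fix x; take any y with xR^1y and any z with xR^2z. Set V(ψ) to the set of worlds R-reachable from y in exactly 2 steps. Then □^2ψ holds at y, so the antecedent holds at x; validity forces ◇^1ψ at z, giving a w with zR^1w and yR^2w.
First-order correspondent: \forall x \forall y \forall z ((xRy \wedge x R^2 z) \to \exists w (y R^2 w \wedge zRw)).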